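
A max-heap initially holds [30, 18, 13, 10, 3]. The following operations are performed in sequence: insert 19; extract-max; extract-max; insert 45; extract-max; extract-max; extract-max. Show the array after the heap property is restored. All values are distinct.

[10, 3]

insert 19:
  append 19 at index 5 → [30, 18, 13, 10, 3, 19]
  19 > parent 13 at index 2, swap → [30, 18, 19, 10, 3, 13]
extract-max → returns 30:
  remove root 30; move last element 13 to root → [13, 18, 19, 10, 3]
  13 vs larger child 19 at index 2, swap → [19, 18, 13, 10, 3]
extract-max → returns 19:
  remove root 19; move last element 3 to root → [3, 18, 13, 10]
  3 vs larger child 18 at index 1, swap → [18, 3, 13, 10]
  3 vs only child 10 at index 3, swap → [18, 10, 13, 3]
insert 45:
  append 45 at index 4 → [18, 10, 13, 3, 45]
  45 > parent 10 at index 1, swap → [18, 45, 13, 3, 10]
  45 > parent 18 at index 0, swap → [45, 18, 13, 3, 10]
extract-max → returns 45:
  remove root 45; move last element 10 to root → [10, 18, 13, 3]
  10 vs larger child 18 at index 1, swap → [18, 10, 13, 3]
extract-max → returns 18:
  remove root 18; move last element 3 to root → [3, 10, 13]
  3 vs larger child 13 at index 2, swap → [13, 10, 3]
extract-max → returns 13:
  remove root 13; move last element 3 to root → [3, 10]
  3 vs only child 10 at index 1, swap → [10, 3]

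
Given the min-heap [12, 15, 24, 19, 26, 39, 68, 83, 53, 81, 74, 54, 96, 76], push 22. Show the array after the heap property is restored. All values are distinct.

append 22 at index 14 → [12, 15, 24, 19, 26, 39, 68, 83, 53, 81, 74, 54, 96, 76, 22]
22 < parent 68 at index 6, swap → [12, 15, 24, 19, 26, 39, 22, 83, 53, 81, 74, 54, 96, 76, 68]
22 < parent 24 at index 2, swap → [12, 15, 22, 19, 26, 39, 24, 83, 53, 81, 74, 54, 96, 76, 68]

[12, 15, 22, 19, 26, 39, 24, 83, 53, 81, 74, 54, 96, 76, 68]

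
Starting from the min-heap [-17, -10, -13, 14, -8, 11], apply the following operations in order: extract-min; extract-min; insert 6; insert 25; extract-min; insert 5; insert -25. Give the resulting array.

[-25, 6, -8, 14, 25, 11, 5]

extract-min → returns -17:
  remove root -17; move last element 11 to root → [11, -10, -13, 14, -8]
  11 vs smaller child -13 at index 2, swap → [-13, -10, 11, 14, -8]
extract-min → returns -13:
  remove root -13; move last element -8 to root → [-8, -10, 11, 14]
  -8 vs smaller child -10 at index 1, swap → [-10, -8, 11, 14]
insert 6:
  append 6 at index 4 → [-10, -8, 11, 14, 6] (no swap needed)
insert 25:
  append 25 at index 5 → [-10, -8, 11, 14, 6, 25] (no swap needed)
extract-min → returns -10:
  remove root -10; move last element 25 to root → [25, -8, 11, 14, 6]
  25 vs smaller child -8 at index 1, swap → [-8, 25, 11, 14, 6]
  25 vs smaller child 6 at index 4, swap → [-8, 6, 11, 14, 25]
insert 5:
  append 5 at index 5 → [-8, 6, 11, 14, 25, 5]
  5 < parent 11 at index 2, swap → [-8, 6, 5, 14, 25, 11]
insert -25:
  append -25 at index 6 → [-8, 6, 5, 14, 25, 11, -25]
  -25 < parent 5 at index 2, swap → [-8, 6, -25, 14, 25, 11, 5]
  -25 < parent -8 at index 0, swap → [-25, 6, -8, 14, 25, 11, 5]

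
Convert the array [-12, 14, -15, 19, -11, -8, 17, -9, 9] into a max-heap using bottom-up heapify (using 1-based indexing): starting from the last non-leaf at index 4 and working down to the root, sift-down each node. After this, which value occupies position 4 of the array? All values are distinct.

9

sift down from index 4: already satisfies heap property
sift down from index 3:
  -15 vs larger child 17 at index 7, swap → [-12, 14, 17, 19, -11, -8, -15, -9, 9]
sift down from index 2:
  14 vs larger child 19 at index 4, swap → [-12, 19, 17, 14, -11, -8, -15, -9, 9]
sift down from index 1:
  -12 vs larger child 19 at index 2, swap → [19, -12, 17, 14, -11, -8, -15, -9, 9]
  -12 vs larger child 14 at index 4, swap → [19, 14, 17, -12, -11, -8, -15, -9, 9]
  -12 vs larger child 9 at index 9, swap → [19, 14, 17, 9, -11, -8, -15, -9, -12]
resulting array: [19, 14, 17, 9, -11, -8, -15, -9, -12]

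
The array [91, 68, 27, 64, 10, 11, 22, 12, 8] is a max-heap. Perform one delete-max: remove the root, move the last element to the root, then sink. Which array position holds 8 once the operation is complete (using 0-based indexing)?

7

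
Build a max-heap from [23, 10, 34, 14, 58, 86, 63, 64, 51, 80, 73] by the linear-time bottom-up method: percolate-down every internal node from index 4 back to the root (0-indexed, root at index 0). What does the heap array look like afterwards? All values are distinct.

[86, 80, 63, 64, 73, 34, 23, 14, 51, 58, 10]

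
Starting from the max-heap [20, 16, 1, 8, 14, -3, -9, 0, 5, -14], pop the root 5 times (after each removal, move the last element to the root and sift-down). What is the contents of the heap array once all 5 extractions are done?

[1, 0, -3, -9, -14]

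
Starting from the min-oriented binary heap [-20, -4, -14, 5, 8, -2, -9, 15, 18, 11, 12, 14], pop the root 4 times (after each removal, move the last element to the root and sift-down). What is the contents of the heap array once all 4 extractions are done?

[-2, 5, 12, 11, 8, 18, 14, 15]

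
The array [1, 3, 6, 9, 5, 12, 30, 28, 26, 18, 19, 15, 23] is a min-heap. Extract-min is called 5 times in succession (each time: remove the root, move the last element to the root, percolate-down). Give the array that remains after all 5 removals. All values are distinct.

[12, 15, 19, 23, 18, 26, 30, 28]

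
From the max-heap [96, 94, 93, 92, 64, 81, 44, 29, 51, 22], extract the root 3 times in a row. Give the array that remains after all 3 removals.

extract-max #1 returns 96:
  remove root 96; move last element 22 to root → [22, 94, 93, 92, 64, 81, 44, 29, 51]
  22 vs larger child 94 at index 1, swap → [94, 22, 93, 92, 64, 81, 44, 29, 51]
  22 vs larger child 92 at index 3, swap → [94, 92, 93, 22, 64, 81, 44, 29, 51]
  22 vs larger child 51 at index 8, swap → [94, 92, 93, 51, 64, 81, 44, 29, 22]
extract-max #2 returns 94:
  remove root 94; move last element 22 to root → [22, 92, 93, 51, 64, 81, 44, 29]
  22 vs larger child 93 at index 2, swap → [93, 92, 22, 51, 64, 81, 44, 29]
  22 vs larger child 81 at index 5, swap → [93, 92, 81, 51, 64, 22, 44, 29]
extract-max #3 returns 93:
  remove root 93; move last element 29 to root → [29, 92, 81, 51, 64, 22, 44]
  29 vs larger child 92 at index 1, swap → [92, 29, 81, 51, 64, 22, 44]
  29 vs larger child 64 at index 4, swap → [92, 64, 81, 51, 29, 22, 44]

[92, 64, 81, 51, 29, 22, 44]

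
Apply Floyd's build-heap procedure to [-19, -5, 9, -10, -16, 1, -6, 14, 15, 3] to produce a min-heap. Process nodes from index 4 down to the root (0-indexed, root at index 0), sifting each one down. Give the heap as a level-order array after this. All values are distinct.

[-19, -16, -6, -10, -5, 1, 9, 14, 15, 3]

sift down from index 4: already satisfies heap property
sift down from index 3: already satisfies heap property
sift down from index 2:
  9 vs smaller child -6 at index 6, swap → [-19, -5, -6, -10, -16, 1, 9, 14, 15, 3]
sift down from index 1:
  -5 vs smaller child -16 at index 4, swap → [-19, -16, -6, -10, -5, 1, 9, 14, 15, 3]
sift down from index 0: already satisfies heap property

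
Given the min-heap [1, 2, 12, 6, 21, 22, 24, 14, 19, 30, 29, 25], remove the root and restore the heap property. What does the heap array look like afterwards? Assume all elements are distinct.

remove root 1; move last element 25 to root → [25, 2, 12, 6, 21, 22, 24, 14, 19, 30, 29]
25 vs smaller child 2 at index 1, swap → [2, 25, 12, 6, 21, 22, 24, 14, 19, 30, 29]
25 vs smaller child 6 at index 3, swap → [2, 6, 12, 25, 21, 22, 24, 14, 19, 30, 29]
25 vs smaller child 14 at index 7, swap → [2, 6, 12, 14, 21, 22, 24, 25, 19, 30, 29]

[2, 6, 12, 14, 21, 22, 24, 25, 19, 30, 29]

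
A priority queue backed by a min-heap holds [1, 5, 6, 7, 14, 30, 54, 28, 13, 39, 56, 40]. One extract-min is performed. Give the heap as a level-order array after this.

[5, 7, 6, 13, 14, 30, 54, 28, 40, 39, 56]

remove root 1; move last element 40 to root → [40, 5, 6, 7, 14, 30, 54, 28, 13, 39, 56]
40 vs smaller child 5 at index 1, swap → [5, 40, 6, 7, 14, 30, 54, 28, 13, 39, 56]
40 vs smaller child 7 at index 3, swap → [5, 7, 6, 40, 14, 30, 54, 28, 13, 39, 56]
40 vs smaller child 13 at index 8, swap → [5, 7, 6, 13, 14, 30, 54, 28, 40, 39, 56]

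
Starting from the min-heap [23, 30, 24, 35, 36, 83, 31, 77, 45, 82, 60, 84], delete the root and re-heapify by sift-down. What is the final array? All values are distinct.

[24, 30, 31, 35, 36, 83, 84, 77, 45, 82, 60]

remove root 23; move last element 84 to root → [84, 30, 24, 35, 36, 83, 31, 77, 45, 82, 60]
84 vs smaller child 24 at index 2, swap → [24, 30, 84, 35, 36, 83, 31, 77, 45, 82, 60]
84 vs smaller child 31 at index 6, swap → [24, 30, 31, 35, 36, 83, 84, 77, 45, 82, 60]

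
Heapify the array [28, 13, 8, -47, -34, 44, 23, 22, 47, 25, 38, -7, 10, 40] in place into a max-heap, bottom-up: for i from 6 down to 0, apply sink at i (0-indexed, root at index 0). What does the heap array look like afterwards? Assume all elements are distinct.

sift down from index 6:
  23 vs only child 40 at index 13, swap → [28, 13, 8, -47, -34, 44, 40, 22, 47, 25, 38, -7, 10, 23]
sift down from index 5: already satisfies heap property
sift down from index 4:
  -34 vs larger child 38 at index 10, swap → [28, 13, 8, -47, 38, 44, 40, 22, 47, 25, -34, -7, 10, 23]
sift down from index 3:
  -47 vs larger child 47 at index 8, swap → [28, 13, 8, 47, 38, 44, 40, 22, -47, 25, -34, -7, 10, 23]
sift down from index 2:
  8 vs larger child 44 at index 5, swap → [28, 13, 44, 47, 38, 8, 40, 22, -47, 25, -34, -7, 10, 23]
  8 vs larger child 10 at index 12, swap → [28, 13, 44, 47, 38, 10, 40, 22, -47, 25, -34, -7, 8, 23]
sift down from index 1:
  13 vs larger child 47 at index 3, swap → [28, 47, 44, 13, 38, 10, 40, 22, -47, 25, -34, -7, 8, 23]
  13 vs larger child 22 at index 7, swap → [28, 47, 44, 22, 38, 10, 40, 13, -47, 25, -34, -7, 8, 23]
sift down from index 0:
  28 vs larger child 47 at index 1, swap → [47, 28, 44, 22, 38, 10, 40, 13, -47, 25, -34, -7, 8, 23]
  28 vs larger child 38 at index 4, swap → [47, 38, 44, 22, 28, 10, 40, 13, -47, 25, -34, -7, 8, 23]

[47, 38, 44, 22, 28, 10, 40, 13, -47, 25, -34, -7, 8, 23]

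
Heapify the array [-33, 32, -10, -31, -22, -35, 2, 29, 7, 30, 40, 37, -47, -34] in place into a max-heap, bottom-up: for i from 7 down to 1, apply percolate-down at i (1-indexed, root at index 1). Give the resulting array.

sift down from index 7: already satisfies heap property
sift down from index 6:
  -35 vs larger child 37 at index 12, swap → [-33, 32, -10, -31, -22, 37, 2, 29, 7, 30, 40, -35, -47, -34]
sift down from index 5:
  -22 vs larger child 40 at index 11, swap → [-33, 32, -10, -31, 40, 37, 2, 29, 7, 30, -22, -35, -47, -34]
sift down from index 4:
  -31 vs larger child 29 at index 8, swap → [-33, 32, -10, 29, 40, 37, 2, -31, 7, 30, -22, -35, -47, -34]
sift down from index 3:
  -10 vs larger child 37 at index 6, swap → [-33, 32, 37, 29, 40, -10, 2, -31, 7, 30, -22, -35, -47, -34]
sift down from index 2:
  32 vs larger child 40 at index 5, swap → [-33, 40, 37, 29, 32, -10, 2, -31, 7, 30, -22, -35, -47, -34]
sift down from index 1:
  -33 vs larger child 40 at index 2, swap → [40, -33, 37, 29, 32, -10, 2, -31, 7, 30, -22, -35, -47, -34]
  -33 vs larger child 32 at index 5, swap → [40, 32, 37, 29, -33, -10, 2, -31, 7, 30, -22, -35, -47, -34]
  -33 vs larger child 30 at index 10, swap → [40, 32, 37, 29, 30, -10, 2, -31, 7, -33, -22, -35, -47, -34]

[40, 32, 37, 29, 30, -10, 2, -31, 7, -33, -22, -35, -47, -34]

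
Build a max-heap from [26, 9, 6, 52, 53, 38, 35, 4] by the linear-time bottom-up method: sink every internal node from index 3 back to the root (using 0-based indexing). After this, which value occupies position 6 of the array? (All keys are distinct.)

35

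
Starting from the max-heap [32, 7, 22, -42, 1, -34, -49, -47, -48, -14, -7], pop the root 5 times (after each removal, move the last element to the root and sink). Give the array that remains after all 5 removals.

[-14, -42, -34, -49, -48, -47]

extract-max #1 returns 32:
  remove root 32; move last element -7 to root → [-7, 7, 22, -42, 1, -34, -49, -47, -48, -14]
  -7 vs larger child 22 at index 2, swap → [22, 7, -7, -42, 1, -34, -49, -47, -48, -14]
extract-max #2 returns 22:
  remove root 22; move last element -14 to root → [-14, 7, -7, -42, 1, -34, -49, -47, -48]
  -14 vs larger child 7 at index 1, swap → [7, -14, -7, -42, 1, -34, -49, -47, -48]
  -14 vs larger child 1 at index 4, swap → [7, 1, -7, -42, -14, -34, -49, -47, -48]
extract-max #3 returns 7:
  remove root 7; move last element -48 to root → [-48, 1, -7, -42, -14, -34, -49, -47]
  -48 vs larger child 1 at index 1, swap → [1, -48, -7, -42, -14, -34, -49, -47]
  -48 vs larger child -14 at index 4, swap → [1, -14, -7, -42, -48, -34, -49, -47]
extract-max #4 returns 1:
  remove root 1; move last element -47 to root → [-47, -14, -7, -42, -48, -34, -49]
  -47 vs larger child -7 at index 2, swap → [-7, -14, -47, -42, -48, -34, -49]
  -47 vs larger child -34 at index 5, swap → [-7, -14, -34, -42, -48, -47, -49]
extract-max #5 returns -7:
  remove root -7; move last element -49 to root → [-49, -14, -34, -42, -48, -47]
  -49 vs larger child -14 at index 1, swap → [-14, -49, -34, -42, -48, -47]
  -49 vs larger child -42 at index 3, swap → [-14, -42, -34, -49, -48, -47]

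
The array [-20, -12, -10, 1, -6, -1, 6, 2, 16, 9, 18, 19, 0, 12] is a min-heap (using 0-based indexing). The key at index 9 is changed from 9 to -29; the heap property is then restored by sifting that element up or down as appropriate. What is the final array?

[-29, -20, -10, 1, -12, -1, 6, 2, 16, -6, 18, 19, 0, 12]

set index 9 from 9 to -29 → [-20, -12, -10, 1, -6, -1, 6, 2, 16, -29, 18, 19, 0, 12]
-29 < parent -6 at index 4, swap → [-20, -12, -10, 1, -29, -1, 6, 2, 16, -6, 18, 19, 0, 12]
-29 < parent -12 at index 1, swap → [-20, -29, -10, 1, -12, -1, 6, 2, 16, -6, 18, 19, 0, 12]
-29 < parent -20 at index 0, swap → [-29, -20, -10, 1, -12, -1, 6, 2, 16, -6, 18, 19, 0, 12]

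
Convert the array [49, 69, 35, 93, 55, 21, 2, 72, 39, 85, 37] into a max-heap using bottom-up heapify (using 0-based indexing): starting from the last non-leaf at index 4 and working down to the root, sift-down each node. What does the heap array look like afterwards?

[93, 85, 35, 72, 55, 21, 2, 69, 39, 49, 37]

sift down from index 4:
  55 vs larger child 85 at index 9, swap → [49, 69, 35, 93, 85, 21, 2, 72, 39, 55, 37]
sift down from index 3: already satisfies heap property
sift down from index 2: already satisfies heap property
sift down from index 1:
  69 vs larger child 93 at index 3, swap → [49, 93, 35, 69, 85, 21, 2, 72, 39, 55, 37]
  69 vs larger child 72 at index 7, swap → [49, 93, 35, 72, 85, 21, 2, 69, 39, 55, 37]
sift down from index 0:
  49 vs larger child 93 at index 1, swap → [93, 49, 35, 72, 85, 21, 2, 69, 39, 55, 37]
  49 vs larger child 85 at index 4, swap → [93, 85, 35, 72, 49, 21, 2, 69, 39, 55, 37]
  49 vs larger child 55 at index 9, swap → [93, 85, 35, 72, 55, 21, 2, 69, 39, 49, 37]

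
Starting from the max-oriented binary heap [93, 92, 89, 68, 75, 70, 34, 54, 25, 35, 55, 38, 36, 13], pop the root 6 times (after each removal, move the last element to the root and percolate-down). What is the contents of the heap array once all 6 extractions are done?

[55, 54, 38, 36, 35, 13, 34, 25]

extract-max #1 returns 93:
  remove root 93; move last element 13 to root → [13, 92, 89, 68, 75, 70, 34, 54, 25, 35, 55, 38, 36]
  13 vs larger child 92 at index 1, swap → [92, 13, 89, 68, 75, 70, 34, 54, 25, 35, 55, 38, 36]
  13 vs larger child 75 at index 4, swap → [92, 75, 89, 68, 13, 70, 34, 54, 25, 35, 55, 38, 36]
  13 vs larger child 55 at index 10, swap → [92, 75, 89, 68, 55, 70, 34, 54, 25, 35, 13, 38, 36]
extract-max #2 returns 92:
  remove root 92; move last element 36 to root → [36, 75, 89, 68, 55, 70, 34, 54, 25, 35, 13, 38]
  36 vs larger child 89 at index 2, swap → [89, 75, 36, 68, 55, 70, 34, 54, 25, 35, 13, 38]
  36 vs larger child 70 at index 5, swap → [89, 75, 70, 68, 55, 36, 34, 54, 25, 35, 13, 38]
  36 vs only child 38 at index 11, swap → [89, 75, 70, 68, 55, 38, 34, 54, 25, 35, 13, 36]
extract-max #3 returns 89:
  remove root 89; move last element 36 to root → [36, 75, 70, 68, 55, 38, 34, 54, 25, 35, 13]
  36 vs larger child 75 at index 1, swap → [75, 36, 70, 68, 55, 38, 34, 54, 25, 35, 13]
  36 vs larger child 68 at index 3, swap → [75, 68, 70, 36, 55, 38, 34, 54, 25, 35, 13]
  36 vs larger child 54 at index 7, swap → [75, 68, 70, 54, 55, 38, 34, 36, 25, 35, 13]
extract-max #4 returns 75:
  remove root 75; move last element 13 to root → [13, 68, 70, 54, 55, 38, 34, 36, 25, 35]
  13 vs larger child 70 at index 2, swap → [70, 68, 13, 54, 55, 38, 34, 36, 25, 35]
  13 vs larger child 38 at index 5, swap → [70, 68, 38, 54, 55, 13, 34, 36, 25, 35]
extract-max #5 returns 70:
  remove root 70; move last element 35 to root → [35, 68, 38, 54, 55, 13, 34, 36, 25]
  35 vs larger child 68 at index 1, swap → [68, 35, 38, 54, 55, 13, 34, 36, 25]
  35 vs larger child 55 at index 4, swap → [68, 55, 38, 54, 35, 13, 34, 36, 25]
extract-max #6 returns 68:
  remove root 68; move last element 25 to root → [25, 55, 38, 54, 35, 13, 34, 36]
  25 vs larger child 55 at index 1, swap → [55, 25, 38, 54, 35, 13, 34, 36]
  25 vs larger child 54 at index 3, swap → [55, 54, 38, 25, 35, 13, 34, 36]
  25 vs only child 36 at index 7, swap → [55, 54, 38, 36, 35, 13, 34, 25]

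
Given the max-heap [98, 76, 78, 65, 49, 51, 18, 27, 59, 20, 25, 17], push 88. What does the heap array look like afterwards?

append 88 at index 12 → [98, 76, 78, 65, 49, 51, 18, 27, 59, 20, 25, 17, 88]
88 > parent 51 at index 5, swap → [98, 76, 78, 65, 49, 88, 18, 27, 59, 20, 25, 17, 51]
88 > parent 78 at index 2, swap → [98, 76, 88, 65, 49, 78, 18, 27, 59, 20, 25, 17, 51]

[98, 76, 88, 65, 49, 78, 18, 27, 59, 20, 25, 17, 51]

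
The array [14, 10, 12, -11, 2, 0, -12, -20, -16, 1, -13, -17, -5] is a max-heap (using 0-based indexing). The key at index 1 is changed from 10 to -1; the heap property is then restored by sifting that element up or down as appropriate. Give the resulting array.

set index 1 from 10 to -1 → [14, -1, 12, -11, 2, 0, -12, -20, -16, 1, -13, -17, -5]
-1 vs larger child 2 at index 4, swap → [14, 2, 12, -11, -1, 0, -12, -20, -16, 1, -13, -17, -5]
-1 vs larger child 1 at index 9, swap → [14, 2, 12, -11, 1, 0, -12, -20, -16, -1, -13, -17, -5]

[14, 2, 12, -11, 1, 0, -12, -20, -16, -1, -13, -17, -5]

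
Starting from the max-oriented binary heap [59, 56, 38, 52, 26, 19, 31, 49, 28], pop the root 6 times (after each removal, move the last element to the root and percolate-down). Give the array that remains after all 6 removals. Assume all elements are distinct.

extract-max #1 returns 59:
  remove root 59; move last element 28 to root → [28, 56, 38, 52, 26, 19, 31, 49]
  28 vs larger child 56 at index 1, swap → [56, 28, 38, 52, 26, 19, 31, 49]
  28 vs larger child 52 at index 3, swap → [56, 52, 38, 28, 26, 19, 31, 49]
  28 vs only child 49 at index 7, swap → [56, 52, 38, 49, 26, 19, 31, 28]
extract-max #2 returns 56:
  remove root 56; move last element 28 to root → [28, 52, 38, 49, 26, 19, 31]
  28 vs larger child 52 at index 1, swap → [52, 28, 38, 49, 26, 19, 31]
  28 vs larger child 49 at index 3, swap → [52, 49, 38, 28, 26, 19, 31]
extract-max #3 returns 52:
  remove root 52; move last element 31 to root → [31, 49, 38, 28, 26, 19]
  31 vs larger child 49 at index 1, swap → [49, 31, 38, 28, 26, 19]
extract-max #4 returns 49:
  remove root 49; move last element 19 to root → [19, 31, 38, 28, 26]
  19 vs larger child 38 at index 2, swap → [38, 31, 19, 28, 26]
extract-max #5 returns 38:
  remove root 38; move last element 26 to root → [26, 31, 19, 28]
  26 vs larger child 31 at index 1, swap → [31, 26, 19, 28]
  26 vs only child 28 at index 3, swap → [31, 28, 19, 26]
extract-max #6 returns 31:
  remove root 31; move last element 26 to root → [26, 28, 19]
  26 vs larger child 28 at index 1, swap → [28, 26, 19]

[28, 26, 19]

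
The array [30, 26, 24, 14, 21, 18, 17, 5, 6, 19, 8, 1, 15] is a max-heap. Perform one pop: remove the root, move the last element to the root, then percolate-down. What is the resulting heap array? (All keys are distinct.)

[26, 21, 24, 14, 19, 18, 17, 5, 6, 15, 8, 1]

remove root 30; move last element 15 to root → [15, 26, 24, 14, 21, 18, 17, 5, 6, 19, 8, 1]
15 vs larger child 26 at index 1, swap → [26, 15, 24, 14, 21, 18, 17, 5, 6, 19, 8, 1]
15 vs larger child 21 at index 4, swap → [26, 21, 24, 14, 15, 18, 17, 5, 6, 19, 8, 1]
15 vs larger child 19 at index 9, swap → [26, 21, 24, 14, 19, 18, 17, 5, 6, 15, 8, 1]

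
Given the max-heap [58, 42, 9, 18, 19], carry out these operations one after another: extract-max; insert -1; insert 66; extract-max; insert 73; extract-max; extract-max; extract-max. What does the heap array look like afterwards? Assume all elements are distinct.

extract-max → returns 58:
  remove root 58; move last element 19 to root → [19, 42, 9, 18]
  19 vs larger child 42 at index 1, swap → [42, 19, 9, 18]
insert -1:
  append -1 at index 4 → [42, 19, 9, 18, -1] (no swap needed)
insert 66:
  append 66 at index 5 → [42, 19, 9, 18, -1, 66]
  66 > parent 9 at index 2, swap → [42, 19, 66, 18, -1, 9]
  66 > parent 42 at index 0, swap → [66, 19, 42, 18, -1, 9]
extract-max → returns 66:
  remove root 66; move last element 9 to root → [9, 19, 42, 18, -1]
  9 vs larger child 42 at index 2, swap → [42, 19, 9, 18, -1]
insert 73:
  append 73 at index 5 → [42, 19, 9, 18, -1, 73]
  73 > parent 9 at index 2, swap → [42, 19, 73, 18, -1, 9]
  73 > parent 42 at index 0, swap → [73, 19, 42, 18, -1, 9]
extract-max → returns 73:
  remove root 73; move last element 9 to root → [9, 19, 42, 18, -1]
  9 vs larger child 42 at index 2, swap → [42, 19, 9, 18, -1]
extract-max → returns 42:
  remove root 42; move last element -1 to root → [-1, 19, 9, 18]
  -1 vs larger child 19 at index 1, swap → [19, -1, 9, 18]
  -1 vs only child 18 at index 3, swap → [19, 18, 9, -1]
extract-max → returns 19:
  remove root 19; move last element -1 to root → [-1, 18, 9]
  -1 vs larger child 18 at index 1, swap → [18, -1, 9]

[18, -1, 9]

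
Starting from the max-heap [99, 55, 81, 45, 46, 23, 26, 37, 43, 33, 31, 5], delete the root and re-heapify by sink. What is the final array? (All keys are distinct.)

[81, 55, 26, 45, 46, 23, 5, 37, 43, 33, 31]

remove root 99; move last element 5 to root → [5, 55, 81, 45, 46, 23, 26, 37, 43, 33, 31]
5 vs larger child 81 at index 2, swap → [81, 55, 5, 45, 46, 23, 26, 37, 43, 33, 31]
5 vs larger child 26 at index 6, swap → [81, 55, 26, 45, 46, 23, 5, 37, 43, 33, 31]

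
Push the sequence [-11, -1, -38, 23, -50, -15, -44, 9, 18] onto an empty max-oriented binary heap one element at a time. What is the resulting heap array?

[23, 18, -15, 9, -50, -38, -44, -11, -1]

Insert -11:
  append -11 at index 0 → [-11] (no swap needed)
Insert -1:
  append -1 at index 1 → [-11, -1]
  -1 > parent -11 at index 0, swap → [-1, -11]
Insert -38:
  append -38 at index 2 → [-1, -11, -38] (no swap needed)
Insert 23:
  append 23 at index 3 → [-1, -11, -38, 23]
  23 > parent -11 at index 1, swap → [-1, 23, -38, -11]
  23 > parent -1 at index 0, swap → [23, -1, -38, -11]
Insert -50:
  append -50 at index 4 → [23, -1, -38, -11, -50] (no swap needed)
Insert -15:
  append -15 at index 5 → [23, -1, -38, -11, -50, -15]
  -15 > parent -38 at index 2, swap → [23, -1, -15, -11, -50, -38]
Insert -44:
  append -44 at index 6 → [23, -1, -15, -11, -50, -38, -44] (no swap needed)
Insert 9:
  append 9 at index 7 → [23, -1, -15, -11, -50, -38, -44, 9]
  9 > parent -11 at index 3, swap → [23, -1, -15, 9, -50, -38, -44, -11]
  9 > parent -1 at index 1, swap → [23, 9, -15, -1, -50, -38, -44, -11]
Insert 18:
  append 18 at index 8 → [23, 9, -15, -1, -50, -38, -44, -11, 18]
  18 > parent -1 at index 3, swap → [23, 9, -15, 18, -50, -38, -44, -11, -1]
  18 > parent 9 at index 1, swap → [23, 18, -15, 9, -50, -38, -44, -11, -1]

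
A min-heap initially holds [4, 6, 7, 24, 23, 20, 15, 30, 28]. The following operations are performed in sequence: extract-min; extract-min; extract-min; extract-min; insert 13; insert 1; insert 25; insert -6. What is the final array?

[-6, 1, 13, 23, 28, 30, 20, 25, 24]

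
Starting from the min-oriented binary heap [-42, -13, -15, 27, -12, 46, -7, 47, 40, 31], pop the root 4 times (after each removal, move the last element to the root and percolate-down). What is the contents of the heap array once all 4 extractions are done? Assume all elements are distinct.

[-7, 27, 31, 47, 40, 46]

extract-min #1 returns -42:
  remove root -42; move last element 31 to root → [31, -13, -15, 27, -12, 46, -7, 47, 40]
  31 vs smaller child -15 at index 2, swap → [-15, -13, 31, 27, -12, 46, -7, 47, 40]
  31 vs smaller child -7 at index 6, swap → [-15, -13, -7, 27, -12, 46, 31, 47, 40]
extract-min #2 returns -15:
  remove root -15; move last element 40 to root → [40, -13, -7, 27, -12, 46, 31, 47]
  40 vs smaller child -13 at index 1, swap → [-13, 40, -7, 27, -12, 46, 31, 47]
  40 vs smaller child -12 at index 4, swap → [-13, -12, -7, 27, 40, 46, 31, 47]
extract-min #3 returns -13:
  remove root -13; move last element 47 to root → [47, -12, -7, 27, 40, 46, 31]
  47 vs smaller child -12 at index 1, swap → [-12, 47, -7, 27, 40, 46, 31]
  47 vs smaller child 27 at index 3, swap → [-12, 27, -7, 47, 40, 46, 31]
extract-min #4 returns -12:
  remove root -12; move last element 31 to root → [31, 27, -7, 47, 40, 46]
  31 vs smaller child -7 at index 2, swap → [-7, 27, 31, 47, 40, 46]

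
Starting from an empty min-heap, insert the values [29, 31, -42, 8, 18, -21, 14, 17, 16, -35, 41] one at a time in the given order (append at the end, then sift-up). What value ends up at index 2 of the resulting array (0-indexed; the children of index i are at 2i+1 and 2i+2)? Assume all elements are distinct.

-21

Insert 29:
  append 29 at index 0 → [29] (no swap needed)
Insert 31:
  append 31 at index 1 → [29, 31] (no swap needed)
Insert -42:
  append -42 at index 2 → [29, 31, -42]
  -42 < parent 29 at index 0, swap → [-42, 31, 29]
Insert 8:
  append 8 at index 3 → [-42, 31, 29, 8]
  8 < parent 31 at index 1, swap → [-42, 8, 29, 31]
Insert 18:
  append 18 at index 4 → [-42, 8, 29, 31, 18] (no swap needed)
Insert -21:
  append -21 at index 5 → [-42, 8, 29, 31, 18, -21]
  -21 < parent 29 at index 2, swap → [-42, 8, -21, 31, 18, 29]
Insert 14:
  append 14 at index 6 → [-42, 8, -21, 31, 18, 29, 14] (no swap needed)
Insert 17:
  append 17 at index 7 → [-42, 8, -21, 31, 18, 29, 14, 17]
  17 < parent 31 at index 3, swap → [-42, 8, -21, 17, 18, 29, 14, 31]
Insert 16:
  append 16 at index 8 → [-42, 8, -21, 17, 18, 29, 14, 31, 16]
  16 < parent 17 at index 3, swap → [-42, 8, -21, 16, 18, 29, 14, 31, 17]
Insert -35:
  append -35 at index 9 → [-42, 8, -21, 16, 18, 29, 14, 31, 17, -35]
  -35 < parent 18 at index 4, swap → [-42, 8, -21, 16, -35, 29, 14, 31, 17, 18]
  -35 < parent 8 at index 1, swap → [-42, -35, -21, 16, 8, 29, 14, 31, 17, 18]
Insert 41:
  append 41 at index 10 → [-42, -35, -21, 16, 8, 29, 14, 31, 17, 18, 41] (no swap needed)
resulting array: [-42, -35, -21, 16, 8, 29, 14, 31, 17, 18, 41]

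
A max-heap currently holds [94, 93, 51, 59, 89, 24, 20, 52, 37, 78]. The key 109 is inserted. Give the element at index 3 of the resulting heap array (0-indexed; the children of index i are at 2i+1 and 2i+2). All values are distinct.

append 109 at index 10 → [94, 93, 51, 59, 89, 24, 20, 52, 37, 78, 109]
109 > parent 89 at index 4, swap → [94, 93, 51, 59, 109, 24, 20, 52, 37, 78, 89]
109 > parent 93 at index 1, swap → [94, 109, 51, 59, 93, 24, 20, 52, 37, 78, 89]
109 > parent 94 at index 0, swap → [109, 94, 51, 59, 93, 24, 20, 52, 37, 78, 89]
resulting array: [109, 94, 51, 59, 93, 24, 20, 52, 37, 78, 89]

59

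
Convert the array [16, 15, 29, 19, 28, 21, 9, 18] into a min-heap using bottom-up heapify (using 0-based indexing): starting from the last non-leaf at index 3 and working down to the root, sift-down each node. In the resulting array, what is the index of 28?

sift down from index 3:
  19 vs only child 18 at index 7, swap → [16, 15, 29, 18, 28, 21, 9, 19]
sift down from index 2:
  29 vs smaller child 9 at index 6, swap → [16, 15, 9, 18, 28, 21, 29, 19]
sift down from index 1: already satisfies heap property
sift down from index 0:
  16 vs smaller child 9 at index 2, swap → [9, 15, 16, 18, 28, 21, 29, 19]
resulting array: [9, 15, 16, 18, 28, 21, 29, 19]

4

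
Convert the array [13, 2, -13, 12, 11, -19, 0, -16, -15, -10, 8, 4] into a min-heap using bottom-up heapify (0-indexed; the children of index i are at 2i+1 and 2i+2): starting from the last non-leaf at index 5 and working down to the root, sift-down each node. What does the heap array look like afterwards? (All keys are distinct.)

[-19, -16, -13, -15, -10, 4, 0, 12, 2, 11, 8, 13]

sift down from index 5: already satisfies heap property
sift down from index 4:
  11 vs smaller child -10 at index 9, swap → [13, 2, -13, 12, -10, -19, 0, -16, -15, 11, 8, 4]
sift down from index 3:
  12 vs smaller child -16 at index 7, swap → [13, 2, -13, -16, -10, -19, 0, 12, -15, 11, 8, 4]
sift down from index 2:
  -13 vs smaller child -19 at index 5, swap → [13, 2, -19, -16, -10, -13, 0, 12, -15, 11, 8, 4]
sift down from index 1:
  2 vs smaller child -16 at index 3, swap → [13, -16, -19, 2, -10, -13, 0, 12, -15, 11, 8, 4]
  2 vs smaller child -15 at index 8, swap → [13, -16, -19, -15, -10, -13, 0, 12, 2, 11, 8, 4]
sift down from index 0:
  13 vs smaller child -19 at index 2, swap → [-19, -16, 13, -15, -10, -13, 0, 12, 2, 11, 8, 4]
  13 vs smaller child -13 at index 5, swap → [-19, -16, -13, -15, -10, 13, 0, 12, 2, 11, 8, 4]
  13 vs only child 4 at index 11, swap → [-19, -16, -13, -15, -10, 4, 0, 12, 2, 11, 8, 13]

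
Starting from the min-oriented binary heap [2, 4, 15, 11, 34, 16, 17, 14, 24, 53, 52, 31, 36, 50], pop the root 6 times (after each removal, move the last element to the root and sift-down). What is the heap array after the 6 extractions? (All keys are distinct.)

[17, 24, 36, 31, 34, 52, 53, 50]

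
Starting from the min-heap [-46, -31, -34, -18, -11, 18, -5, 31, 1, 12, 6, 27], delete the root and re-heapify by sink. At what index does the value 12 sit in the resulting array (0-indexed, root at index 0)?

9

remove root -46; move last element 27 to root → [27, -31, -34, -18, -11, 18, -5, 31, 1, 12, 6]
27 vs smaller child -34 at index 2, swap → [-34, -31, 27, -18, -11, 18, -5, 31, 1, 12, 6]
27 vs smaller child -5 at index 6, swap → [-34, -31, -5, -18, -11, 18, 27, 31, 1, 12, 6]
resulting array: [-34, -31, -5, -18, -11, 18, 27, 31, 1, 12, 6]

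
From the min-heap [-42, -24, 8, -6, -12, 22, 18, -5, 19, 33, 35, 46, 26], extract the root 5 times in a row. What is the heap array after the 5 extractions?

[8, 19, 18, 33, 26, 22, 35, 46]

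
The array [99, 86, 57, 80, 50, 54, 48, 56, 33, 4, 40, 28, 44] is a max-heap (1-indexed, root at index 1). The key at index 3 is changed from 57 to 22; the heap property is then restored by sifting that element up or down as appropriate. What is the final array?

set index 3 from 57 to 22 → [99, 86, 22, 80, 50, 54, 48, 56, 33, 4, 40, 28, 44]
22 vs larger child 54 at index 6, swap → [99, 86, 54, 80, 50, 22, 48, 56, 33, 4, 40, 28, 44]
22 vs larger child 44 at index 13, swap → [99, 86, 54, 80, 50, 44, 48, 56, 33, 4, 40, 28, 22]

[99, 86, 54, 80, 50, 44, 48, 56, 33, 4, 40, 28, 22]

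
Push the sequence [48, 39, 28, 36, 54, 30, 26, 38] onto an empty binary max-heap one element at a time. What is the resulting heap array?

Insert 48:
  append 48 at index 0 → [48] (no swap needed)
Insert 39:
  append 39 at index 1 → [48, 39] (no swap needed)
Insert 28:
  append 28 at index 2 → [48, 39, 28] (no swap needed)
Insert 36:
  append 36 at index 3 → [48, 39, 28, 36] (no swap needed)
Insert 54:
  append 54 at index 4 → [48, 39, 28, 36, 54]
  54 > parent 39 at index 1, swap → [48, 54, 28, 36, 39]
  54 > parent 48 at index 0, swap → [54, 48, 28, 36, 39]
Insert 30:
  append 30 at index 5 → [54, 48, 28, 36, 39, 30]
  30 > parent 28 at index 2, swap → [54, 48, 30, 36, 39, 28]
Insert 26:
  append 26 at index 6 → [54, 48, 30, 36, 39, 28, 26] (no swap needed)
Insert 38:
  append 38 at index 7 → [54, 48, 30, 36, 39, 28, 26, 38]
  38 > parent 36 at index 3, swap → [54, 48, 30, 38, 39, 28, 26, 36]

[54, 48, 30, 38, 39, 28, 26, 36]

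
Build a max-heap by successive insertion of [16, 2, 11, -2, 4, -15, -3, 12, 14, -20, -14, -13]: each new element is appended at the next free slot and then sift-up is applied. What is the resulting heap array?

[16, 14, 11, 12, 2, -13, -3, -2, 4, -20, -14, -15]

Insert 16:
  append 16 at index 0 → [16] (no swap needed)
Insert 2:
  append 2 at index 1 → [16, 2] (no swap needed)
Insert 11:
  append 11 at index 2 → [16, 2, 11] (no swap needed)
Insert -2:
  append -2 at index 3 → [16, 2, 11, -2] (no swap needed)
Insert 4:
  append 4 at index 4 → [16, 2, 11, -2, 4]
  4 > parent 2 at index 1, swap → [16, 4, 11, -2, 2]
Insert -15:
  append -15 at index 5 → [16, 4, 11, -2, 2, -15] (no swap needed)
Insert -3:
  append -3 at index 6 → [16, 4, 11, -2, 2, -15, -3] (no swap needed)
Insert 12:
  append 12 at index 7 → [16, 4, 11, -2, 2, -15, -3, 12]
  12 > parent -2 at index 3, swap → [16, 4, 11, 12, 2, -15, -3, -2]
  12 > parent 4 at index 1, swap → [16, 12, 11, 4, 2, -15, -3, -2]
Insert 14:
  append 14 at index 8 → [16, 12, 11, 4, 2, -15, -3, -2, 14]
  14 > parent 4 at index 3, swap → [16, 12, 11, 14, 2, -15, -3, -2, 4]
  14 > parent 12 at index 1, swap → [16, 14, 11, 12, 2, -15, -3, -2, 4]
Insert -20:
  append -20 at index 9 → [16, 14, 11, 12, 2, -15, -3, -2, 4, -20] (no swap needed)
Insert -14:
  append -14 at index 10 → [16, 14, 11, 12, 2, -15, -3, -2, 4, -20, -14] (no swap needed)
Insert -13:
  append -13 at index 11 → [16, 14, 11, 12, 2, -15, -3, -2, 4, -20, -14, -13]
  -13 > parent -15 at index 5, swap → [16, 14, 11, 12, 2, -13, -3, -2, 4, -20, -14, -15]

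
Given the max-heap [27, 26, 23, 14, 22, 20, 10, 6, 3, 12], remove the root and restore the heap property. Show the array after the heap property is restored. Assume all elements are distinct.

remove root 27; move last element 12 to root → [12, 26, 23, 14, 22, 20, 10, 6, 3]
12 vs larger child 26 at index 1, swap → [26, 12, 23, 14, 22, 20, 10, 6, 3]
12 vs larger child 22 at index 4, swap → [26, 22, 23, 14, 12, 20, 10, 6, 3]

[26, 22, 23, 14, 12, 20, 10, 6, 3]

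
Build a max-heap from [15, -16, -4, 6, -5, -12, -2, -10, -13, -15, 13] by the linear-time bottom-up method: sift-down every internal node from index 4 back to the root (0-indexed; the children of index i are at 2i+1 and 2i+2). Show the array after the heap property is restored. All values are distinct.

[15, 13, -2, 6, -5, -12, -4, -10, -13, -15, -16]

sift down from index 4:
  -5 vs larger child 13 at index 10, swap → [15, -16, -4, 6, 13, -12, -2, -10, -13, -15, -5]
sift down from index 3: already satisfies heap property
sift down from index 2:
  -4 vs larger child -2 at index 6, swap → [15, -16, -2, 6, 13, -12, -4, -10, -13, -15, -5]
sift down from index 1:
  -16 vs larger child 13 at index 4, swap → [15, 13, -2, 6, -16, -12, -4, -10, -13, -15, -5]
  -16 vs larger child -5 at index 10, swap → [15, 13, -2, 6, -5, -12, -4, -10, -13, -15, -16]
sift down from index 0: already satisfies heap property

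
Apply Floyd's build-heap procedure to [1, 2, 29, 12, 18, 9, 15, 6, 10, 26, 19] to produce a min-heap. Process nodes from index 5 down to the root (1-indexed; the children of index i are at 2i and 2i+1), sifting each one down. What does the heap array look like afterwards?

sift down from index 5: already satisfies heap property
sift down from index 4:
  12 vs smaller child 6 at index 8, swap → [1, 2, 29, 6, 18, 9, 15, 12, 10, 26, 19]
sift down from index 3:
  29 vs smaller child 9 at index 6, swap → [1, 2, 9, 6, 18, 29, 15, 12, 10, 26, 19]
sift down from index 2: already satisfies heap property
sift down from index 1: already satisfies heap property

[1, 2, 9, 6, 18, 29, 15, 12, 10, 26, 19]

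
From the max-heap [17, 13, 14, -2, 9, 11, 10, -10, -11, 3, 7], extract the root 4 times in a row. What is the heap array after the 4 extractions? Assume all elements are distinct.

[10, 9, 7, -2, 3, -10, -11]

extract-max #1 returns 17:
  remove root 17; move last element 7 to root → [7, 13, 14, -2, 9, 11, 10, -10, -11, 3]
  7 vs larger child 14 at index 2, swap → [14, 13, 7, -2, 9, 11, 10, -10, -11, 3]
  7 vs larger child 11 at index 5, swap → [14, 13, 11, -2, 9, 7, 10, -10, -11, 3]
extract-max #2 returns 14:
  remove root 14; move last element 3 to root → [3, 13, 11, -2, 9, 7, 10, -10, -11]
  3 vs larger child 13 at index 1, swap → [13, 3, 11, -2, 9, 7, 10, -10, -11]
  3 vs larger child 9 at index 4, swap → [13, 9, 11, -2, 3, 7, 10, -10, -11]
extract-max #3 returns 13:
  remove root 13; move last element -11 to root → [-11, 9, 11, -2, 3, 7, 10, -10]
  -11 vs larger child 11 at index 2, swap → [11, 9, -11, -2, 3, 7, 10, -10]
  -11 vs larger child 10 at index 6, swap → [11, 9, 10, -2, 3, 7, -11, -10]
extract-max #4 returns 11:
  remove root 11; move last element -10 to root → [-10, 9, 10, -2, 3, 7, -11]
  -10 vs larger child 10 at index 2, swap → [10, 9, -10, -2, 3, 7, -11]
  -10 vs larger child 7 at index 5, swap → [10, 9, 7, -2, 3, -10, -11]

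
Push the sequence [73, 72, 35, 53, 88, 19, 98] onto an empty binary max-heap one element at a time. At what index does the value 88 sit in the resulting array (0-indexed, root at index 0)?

Insert 73:
  append 73 at index 0 → [73] (no swap needed)
Insert 72:
  append 72 at index 1 → [73, 72] (no swap needed)
Insert 35:
  append 35 at index 2 → [73, 72, 35] (no swap needed)
Insert 53:
  append 53 at index 3 → [73, 72, 35, 53] (no swap needed)
Insert 88:
  append 88 at index 4 → [73, 72, 35, 53, 88]
  88 > parent 72 at index 1, swap → [73, 88, 35, 53, 72]
  88 > parent 73 at index 0, swap → [88, 73, 35, 53, 72]
Insert 19:
  append 19 at index 5 → [88, 73, 35, 53, 72, 19] (no swap needed)
Insert 98:
  append 98 at index 6 → [88, 73, 35, 53, 72, 19, 98]
  98 > parent 35 at index 2, swap → [88, 73, 98, 53, 72, 19, 35]
  98 > parent 88 at index 0, swap → [98, 73, 88, 53, 72, 19, 35]
resulting array: [98, 73, 88, 53, 72, 19, 35]

2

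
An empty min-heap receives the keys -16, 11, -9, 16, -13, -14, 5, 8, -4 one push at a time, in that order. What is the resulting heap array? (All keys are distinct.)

Insert -16:
  append -16 at index 0 → [-16] (no swap needed)
Insert 11:
  append 11 at index 1 → [-16, 11] (no swap needed)
Insert -9:
  append -9 at index 2 → [-16, 11, -9] (no swap needed)
Insert 16:
  append 16 at index 3 → [-16, 11, -9, 16] (no swap needed)
Insert -13:
  append -13 at index 4 → [-16, 11, -9, 16, -13]
  -13 < parent 11 at index 1, swap → [-16, -13, -9, 16, 11]
Insert -14:
  append -14 at index 5 → [-16, -13, -9, 16, 11, -14]
  -14 < parent -9 at index 2, swap → [-16, -13, -14, 16, 11, -9]
Insert 5:
  append 5 at index 6 → [-16, -13, -14, 16, 11, -9, 5] (no swap needed)
Insert 8:
  append 8 at index 7 → [-16, -13, -14, 16, 11, -9, 5, 8]
  8 < parent 16 at index 3, swap → [-16, -13, -14, 8, 11, -9, 5, 16]
Insert -4:
  append -4 at index 8 → [-16, -13, -14, 8, 11, -9, 5, 16, -4]
  -4 < parent 8 at index 3, swap → [-16, -13, -14, -4, 11, -9, 5, 16, 8]

[-16, -13, -14, -4, 11, -9, 5, 16, 8]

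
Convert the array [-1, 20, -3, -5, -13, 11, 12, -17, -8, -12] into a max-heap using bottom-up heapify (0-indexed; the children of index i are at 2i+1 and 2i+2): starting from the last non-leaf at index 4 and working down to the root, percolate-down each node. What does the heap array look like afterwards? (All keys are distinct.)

[20, -1, 12, -5, -12, 11, -3, -17, -8, -13]

sift down from index 4:
  -13 vs only child -12 at index 9, swap → [-1, 20, -3, -5, -12, 11, 12, -17, -8, -13]
sift down from index 3: already satisfies heap property
sift down from index 2:
  -3 vs larger child 12 at index 6, swap → [-1, 20, 12, -5, -12, 11, -3, -17, -8, -13]
sift down from index 1: already satisfies heap property
sift down from index 0:
  -1 vs larger child 20 at index 1, swap → [20, -1, 12, -5, -12, 11, -3, -17, -8, -13]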